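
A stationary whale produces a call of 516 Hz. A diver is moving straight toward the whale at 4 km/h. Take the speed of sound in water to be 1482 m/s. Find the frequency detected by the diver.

516 Hz

4 km/h = 1.111 m/s.
Only the observer moves, toward the source, so f' = f · (v + v_o)/v.
f' = 516 × (1482 + 1.111)/1482 = 516 × 1483.1/1482 ≈ 516 Hz.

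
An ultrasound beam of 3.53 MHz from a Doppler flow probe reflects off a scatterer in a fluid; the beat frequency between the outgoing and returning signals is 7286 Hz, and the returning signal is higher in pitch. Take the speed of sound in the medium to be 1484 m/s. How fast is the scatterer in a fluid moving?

1.53 m/s

Double Doppler shift off a moving reflector: f₂ = f₀ · (v + u)/(v − u) (u > 0 toward emitter).
Returning signal is higher, so f₂ = f₀ + Δf = 3530000 + 7286 = 3537286 Hz.
Rearranging, u = v · (f₂ − f₀)/(f₂ + f₀) = 1484 × 7286/7067286 ≈ 1.53 m/s.
So the scatterer in a fluid is moving at 1.53 m/s toward the emitter.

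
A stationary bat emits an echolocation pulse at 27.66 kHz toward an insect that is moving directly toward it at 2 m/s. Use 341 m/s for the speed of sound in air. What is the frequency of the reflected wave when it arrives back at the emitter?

28.0 kHz

At the insect (a moving observer), f₁ = f₀ · (v + u)/v = 27.66 × 343/341 ≈ 27.8 kHz.
The reflection then acts as a moving source: f₂ = f₁ · v/(v − u) ≈ 28.0 kHz.
Equivalently f₂ = f₀ · (v + u)/(v − u).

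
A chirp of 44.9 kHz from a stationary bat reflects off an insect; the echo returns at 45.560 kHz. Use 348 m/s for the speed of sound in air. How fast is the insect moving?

2.54 m/s

Double Doppler shift off a moving reflector: f₂ = f₀ · (v + u)/(v − u) (u > 0 toward emitter).
Rearranging, u = v · (f₂ − f₀)/(f₂ + f₀) = 348 × 0.660/90.460 ≈ 2.54 m/s.
So the insect is moving at 2.54 m/s toward the emitter.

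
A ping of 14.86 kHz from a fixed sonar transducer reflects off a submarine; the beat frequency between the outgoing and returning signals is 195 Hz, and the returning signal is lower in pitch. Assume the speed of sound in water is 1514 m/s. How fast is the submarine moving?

10.0 m/s

Double Doppler shift off a moving reflector: f₂ = f₀ · (v + u)/(v − u) (u > 0 toward emitter).
Returning signal is lower, so f₂ = f₀ − Δf = 14860 − 195 = 14665 Hz.
Rearranging, u = v · (f₂ − f₀)/(f₂ + f₀) = 1514 × -195/29525 ≈ -10.0 m/s.
So the submarine is moving at 10.0 m/s away from the emitter.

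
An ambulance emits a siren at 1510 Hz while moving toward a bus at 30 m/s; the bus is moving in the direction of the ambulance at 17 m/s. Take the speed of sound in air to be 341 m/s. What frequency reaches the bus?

General Doppler shift: f' = f · (v + v_o)/(v − v_s).
f' = 1510 × (341 + 17)/(341 − 30) = 1510 × 358/311 ≈ 1738 Hz.

1738 Hz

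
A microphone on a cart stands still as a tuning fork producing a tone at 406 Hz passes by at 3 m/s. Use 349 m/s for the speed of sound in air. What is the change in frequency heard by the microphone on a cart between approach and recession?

Approaching: f₁ = f · v/(v − v_s) = 406 × 349/346 ≈ 409.52 Hz.
Receding: f₂ = f · v/(v + v_s) = 406 × 349/352 ≈ 402.54 Hz.
Drop: f₁ − f₂ = 2f·v·v_s/(v² − v_s²) = 2 × 406 × 349 × 3/(349² − 3²) ≈ 6.98 Hz.

6.98 Hz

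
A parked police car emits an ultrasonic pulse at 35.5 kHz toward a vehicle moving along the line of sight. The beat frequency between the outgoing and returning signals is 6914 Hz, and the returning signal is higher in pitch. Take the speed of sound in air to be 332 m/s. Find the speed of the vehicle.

29 m/s

Double Doppler shift off a moving reflector: f₂ = f₀ · (v + u)/(v − u) (u > 0 toward emitter).
Returning signal is higher, so f₂ = f₀ + Δf = 35500 + 6914 = 42414 Hz.
Rearranging, u = v · (f₂ − f₀)/(f₂ + f₀) = 332 × 6914/77914 ≈ 29 m/s.
So the vehicle is moving at 29 m/s toward the emitter.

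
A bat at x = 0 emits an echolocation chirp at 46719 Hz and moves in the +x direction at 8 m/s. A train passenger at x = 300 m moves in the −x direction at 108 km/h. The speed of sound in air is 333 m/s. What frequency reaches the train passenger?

52182 Hz

108 km/h = 30 m/s.
The observer lies on the +x side, so the source is heading toward the observer and the observer is heading toward the source.
With source approaching and observer approaching, f' = f · (v + v_o)/(v − v_s).
f' = 46719 × (333 + 30)/(333 − 8) = 46719 × 363/325 ≈ 52182 Hz.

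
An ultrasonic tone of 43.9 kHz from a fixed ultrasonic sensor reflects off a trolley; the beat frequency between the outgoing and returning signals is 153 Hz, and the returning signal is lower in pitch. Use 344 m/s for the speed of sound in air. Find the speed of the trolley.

0.60 m/s

Double Doppler shift off a moving reflector: f₂ = f₀ · (v + u)/(v − u) (u > 0 toward emitter).
Returning signal is lower, so f₂ = f₀ − Δf = 43900 − 153 = 43747 Hz.
Rearranging, u = v · (f₂ − f₀)/(f₂ + f₀) = 344 × -153/87647 ≈ -0.60 m/s.
So the trolley is moving at 0.60 m/s away from the emitter.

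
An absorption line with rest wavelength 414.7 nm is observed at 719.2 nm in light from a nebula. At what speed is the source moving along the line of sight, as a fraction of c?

λ'/λ₀ = 1.7343 > 1 (redshift), so the source is receding.
λ'/λ₀ = √((1 + β)/(1 − β)) for a receding source ⇒ β = (r² − 1)/(r² + 1) with r = λ'/λ₀.
β = (3.0077 − 1)/(3.0077 + 1) ≈ 0.501.

0.501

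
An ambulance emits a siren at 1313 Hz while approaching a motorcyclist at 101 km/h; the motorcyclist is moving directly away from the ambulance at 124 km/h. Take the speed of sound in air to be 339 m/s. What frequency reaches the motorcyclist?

101 km/h = 28.06 m/s; 124 km/h = 34.44 m/s.
With source approaching and observer receding, f' = f · (v − v_o)/(v − v_s).
f' = 1313 × (339 − 34.44)/(339 − 28.06) = 1313 × 304.56/310.94 ≈ 1286 Hz.

1286 Hz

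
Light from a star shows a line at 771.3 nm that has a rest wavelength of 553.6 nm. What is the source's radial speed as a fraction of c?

λ'/λ₀ = 1.3932 > 1 (redshift), so the source is receding.
λ'/λ₀ = √((1 + β)/(1 − β)) for a receding source ⇒ β = (r² − 1)/(r² + 1) with r = λ'/λ₀.
β = (1.9411 − 1)/(1.9411 + 1) ≈ 0.320.

0.320c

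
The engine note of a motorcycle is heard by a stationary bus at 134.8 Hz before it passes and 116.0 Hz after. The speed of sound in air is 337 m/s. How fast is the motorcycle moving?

25 m/s

f₁/f₂ = (v + v_s)/(v − v_s), so v_s = v · (f₁ − f₂)/(f₁ + f₂).
v_s = 337 × (134.8 − 116.0)/(134.8 + 116.0) = 337 × 18.8/250.8 ≈ 25 m/s.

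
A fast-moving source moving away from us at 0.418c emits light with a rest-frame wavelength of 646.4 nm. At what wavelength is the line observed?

Relativistic Doppler for wavelength: λ' = λ₀ · √((1 + β)/(1 − β)).
λ' = 646.4 × √(1.4180/0.5820) = 646.4 × 1.56091 ≈ 1009.0 nm.

1009.0 nm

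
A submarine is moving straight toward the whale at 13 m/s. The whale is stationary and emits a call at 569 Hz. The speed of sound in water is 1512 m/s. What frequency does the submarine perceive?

574 Hz

Only the observer moves, toward the source, so f' = f · (v + v_o)/v.
f' = 569 × (1512 + 13)/1512 = 569 × 1525/1512 ≈ 574 Hz.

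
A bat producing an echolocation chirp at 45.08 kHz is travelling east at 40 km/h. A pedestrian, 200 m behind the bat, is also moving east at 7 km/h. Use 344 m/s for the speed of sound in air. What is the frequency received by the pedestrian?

40 km/h = 11.11 m/s; 7 km/h = 1.944 m/s.
The pedestrian is behind, so the bat is moving away from it while the pedestrian is moving toward the bat.
General Doppler shift: f' = f · (v + v_o)/(v + v_s).
f' = 45.08 × (344 + 1.944)/(344 + 11.11) = 45.08 × 345.94/355.11 ≈ 43.9 kHz.

43.9 kHz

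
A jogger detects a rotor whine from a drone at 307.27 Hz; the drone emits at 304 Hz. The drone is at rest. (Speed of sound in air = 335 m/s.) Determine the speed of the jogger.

3.6 m/s

f' > f, so the jogger is approaching.
f' = f · (v + v_o)/v ⇒ v_o = v · |f'/f − 1|.
v_o = 335 × |307.27/304 − 1| = 335 × 0.01076 ≈ 3.6 m/s.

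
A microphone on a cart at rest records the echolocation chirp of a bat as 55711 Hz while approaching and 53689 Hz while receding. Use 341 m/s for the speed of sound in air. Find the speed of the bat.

6.3 m/s

f₁/f₂ = (v + v_s)/(v − v_s), so v_s = v · (f₁ − f₂)/(f₁ + f₂).
v_s = 341 × (55711 − 53689)/(55711 + 53689) = 341 × 2022/109400 ≈ 6.3 m/s.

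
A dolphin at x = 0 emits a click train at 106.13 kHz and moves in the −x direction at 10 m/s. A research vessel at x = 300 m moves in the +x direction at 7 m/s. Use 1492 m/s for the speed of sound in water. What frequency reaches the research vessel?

The observer lies on the +x side, so the source is heading away from the observer and the observer is heading away from the source.
Both move, so f' = f · (v − v_o)/(v + v_s).
f' = 106.13 × (1492 − 7)/(1492 + 10) = 106.13 × 1485/1502 ≈ 104.9 kHz.

104.9 kHz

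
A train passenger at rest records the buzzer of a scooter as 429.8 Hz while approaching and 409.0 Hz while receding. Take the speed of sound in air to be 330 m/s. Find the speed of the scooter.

f₁/f₂ = (v + v_s)/(v − v_s), so v_s = v · (f₁ − f₂)/(f₁ + f₂).
v_s = 330 × (429.8 − 409.0)/(429.8 + 409.0) = 330 × 20.8/838.8 ≈ 8.2 m/s.

8.2 m/s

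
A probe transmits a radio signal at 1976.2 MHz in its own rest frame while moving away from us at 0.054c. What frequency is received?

Relativistic Doppler for frequency: f' = f₀ · √((1 − β)/(1 + β)).
f' = 1976.2 × √(0.9460/1.0540) = 1976.2 × 0.94738 ≈ 1872.2 MHz.

1872.2 MHz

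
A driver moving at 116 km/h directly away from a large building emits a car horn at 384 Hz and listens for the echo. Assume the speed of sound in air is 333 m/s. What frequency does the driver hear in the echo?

116 km/h = 32.22 m/s.
The large building receives the sound from a moving source: f₁ = f₀ · v/(v + v_e) = 384 × 333/365.22 ≈ 350 Hz.
On the return leg the driver is a moving observer: f₂ = f₁ · (v − v_e)/v = 350 × 300.78/333 ≈ 316 Hz.

316 Hz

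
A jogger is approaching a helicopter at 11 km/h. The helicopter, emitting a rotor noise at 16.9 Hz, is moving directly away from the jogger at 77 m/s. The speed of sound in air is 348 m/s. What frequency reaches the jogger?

14.0 Hz

11 km/h = 3.056 m/s.
General Doppler shift: f' = f · (v + v_o)/(v + v_s).
f' = 16.9 × (348 + 3.056)/(348 + 77) = 16.9 × 351.06/425 ≈ 14.0 Hz.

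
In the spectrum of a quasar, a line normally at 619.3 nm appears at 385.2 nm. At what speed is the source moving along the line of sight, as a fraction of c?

0.442c

λ'/λ₀ = 0.6220 < 1 (blueshift), so the source is approaching.
λ'/λ₀ = √((1 − β)/(1 + β)) for an approaching source ⇒ β = (1 − r²)/(1 + r²) with r = λ'/λ₀.
β = (1 − 0.3869)/(1 + 0.3869) ≈ 0.442.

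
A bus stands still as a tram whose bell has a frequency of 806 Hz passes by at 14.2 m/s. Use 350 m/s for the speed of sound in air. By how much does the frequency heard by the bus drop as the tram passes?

Approaching: f₁ = f · v/(v − v_s) = 806 × 350/335.8 ≈ 840.1 Hz.
Receding: f₂ = f · v/(v + v_s) = 806 × 350/364.2 ≈ 774.6 Hz.
Drop: f₁ − f₂ = 2f·v·v_s/(v² − v_s²) = 2 × 806 × 350 × 14.2/(350² − 14.2²) ≈ 65.5 Hz.

65.5 Hz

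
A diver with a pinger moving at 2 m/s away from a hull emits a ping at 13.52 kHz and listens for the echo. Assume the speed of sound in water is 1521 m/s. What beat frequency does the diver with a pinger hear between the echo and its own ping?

35.5 Hz

The hull receives the sound from a moving source: f₁ = f₀ · v/(v + v_e) = 13.52 × 1521/1523 ≈ 13.5022 kHz.
On the return leg the diver with a pinger is a moving observer: f₂ = f₁ · (v − v_e)/v = 13.5022 × 1519/1521 ≈ 13.4845 kHz.
Beat against the emitted tone (with f₀ = 13520 Hz): |f₂ − f₀| = 2v_e·f₀/(v + v_e) = 2 × 2 × 13520/1523 ≈ 35.5 Hz.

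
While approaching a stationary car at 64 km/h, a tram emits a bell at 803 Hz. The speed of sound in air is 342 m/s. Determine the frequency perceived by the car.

64 km/h = 17.78 m/s.
With the source moving toward a stationary observer, f' = f · v/(v − v_s).
f' = 803 × 342/(342 − 17.78) = 803 × 342/324.2 ≈ 847 Hz.

847 Hz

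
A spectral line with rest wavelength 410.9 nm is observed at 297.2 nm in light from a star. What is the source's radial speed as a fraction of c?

0.313c

λ'/λ₀ = 0.7233 < 1 (blueshift), so the source is approaching.
λ'/λ₀ = √((1 − β)/(1 + β)) for an approaching source ⇒ β = (1 − r²)/(1 + r²) with r = λ'/λ₀.
β = (1 − 0.5231)/(1 + 0.5231) ≈ 0.313.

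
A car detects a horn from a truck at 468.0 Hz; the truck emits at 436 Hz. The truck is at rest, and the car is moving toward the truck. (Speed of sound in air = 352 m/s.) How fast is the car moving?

26 m/s

f' = f · (v + v_o)/v ⇒ v_o = v · |f'/f − 1|.
v_o = 352 × |468.0/436 − 1| = 352 × 0.07339 ≈ 26 m/s.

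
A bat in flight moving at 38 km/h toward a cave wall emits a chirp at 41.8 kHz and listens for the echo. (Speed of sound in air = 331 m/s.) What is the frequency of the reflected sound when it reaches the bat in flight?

44.6 kHz

38 km/h = 10.56 m/s.
The cave wall receives the sound from a moving source: f₁ = f₀ · v/(v − v_e) = 41.8 × 331/320.44 ≈ 43.2 kHz.
On the return leg the bat in flight is a moving observer: f₂ = f₁ · (v + v_e)/v = 43.2 × 341.56/331 ≈ 44.6 kHz.
Equivalently f₂ = f₀ · (v + v_e)/(v − v_e).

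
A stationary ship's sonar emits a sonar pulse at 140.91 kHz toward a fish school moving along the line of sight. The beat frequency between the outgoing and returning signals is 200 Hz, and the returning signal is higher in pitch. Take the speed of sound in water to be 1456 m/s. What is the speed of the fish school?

1.03 m/s

Double Doppler shift off a moving reflector: f₂ = f₀ · (v + u)/(v − u) (u > 0 toward emitter).
Returning signal is higher, so f₂ = f₀ + Δf = 140910 + 200 = 141110 Hz.
Rearranging, u = v · (f₂ − f₀)/(f₂ + f₀) = 1456 × 200/282020 ≈ 1.03 m/s.
So the fish school is moving at 1.03 m/s toward the emitter.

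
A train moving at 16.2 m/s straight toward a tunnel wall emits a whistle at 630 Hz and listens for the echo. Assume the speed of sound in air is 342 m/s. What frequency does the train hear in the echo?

The tunnel wall receives the sound from a moving source: f₁ = f₀ · v/(v − v_e) = 630 × 342/325.8 ≈ 661 Hz.
On the return leg the train is a moving observer: f₂ = f₁ · (v + v_e)/v = 661 × 358.2/342 ≈ 693 Hz.
Equivalently f₂ = f₀ · (v + v_e)/(v − v_e).

693 Hz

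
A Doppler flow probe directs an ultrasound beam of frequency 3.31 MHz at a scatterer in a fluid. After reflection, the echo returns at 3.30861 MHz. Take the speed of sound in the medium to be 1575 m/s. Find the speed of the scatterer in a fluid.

0.33 m/s

Double Doppler shift off a moving reflector: f₂ = f₀ · (v + u)/(v − u) (u > 0 toward emitter).
Rearranging, u = v · (f₂ − f₀)/(f₂ + f₀) = 1575 × -0.00139/6.61861 ≈ -0.33 m/s.
So the scatterer in a fluid is moving at 0.33 m/s away from the emitter.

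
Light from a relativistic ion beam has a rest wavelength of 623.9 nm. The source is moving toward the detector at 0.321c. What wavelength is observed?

447.3 nm

Relativistic Doppler for wavelength: λ' = λ₀ · √((1 − β)/(1 + β)).
λ' = 623.9 × √(0.6790/1.3210) = 623.9 × 0.71694 ≈ 447.3 nm.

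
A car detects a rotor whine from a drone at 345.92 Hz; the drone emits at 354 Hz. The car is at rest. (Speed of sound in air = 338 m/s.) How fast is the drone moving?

f' < f, so the drone is receding.
f' = f · v/(v + v_s) ⇒ v_s = v · |1 − f/f'|.
v_s = 338 × |1 − 354/345.92| = 338 × 0.02336 ≈ 7.9 m/s.

7.9 m/s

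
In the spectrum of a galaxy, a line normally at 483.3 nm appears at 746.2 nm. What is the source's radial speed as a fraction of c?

0.409c

λ'/λ₀ = 1.5440 > 1 (redshift), so the source is receding.
λ'/λ₀ = √((1 + β)/(1 − β)) for a receding source ⇒ β = (r² − 1)/(r² + 1) with r = λ'/λ₀.
β = (2.3838 − 1)/(2.3838 + 1) ≈ 0.409.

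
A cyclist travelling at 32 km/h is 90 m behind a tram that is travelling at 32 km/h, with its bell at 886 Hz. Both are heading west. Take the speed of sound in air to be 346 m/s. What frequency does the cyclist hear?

32 km/h = 8.889 m/s; 32 km/h = 8.889 m/s.
The cyclist is behind, so the tram is moving away from it while the cyclist is moving toward the tram.
Both move, so f' = f · (v + v_o)/(v + v_s).
f' = 886 × (346 + 8.889)/(346 + 8.889) = 886 × 354.89/354.89 ≈ 886 Hz.

886 Hz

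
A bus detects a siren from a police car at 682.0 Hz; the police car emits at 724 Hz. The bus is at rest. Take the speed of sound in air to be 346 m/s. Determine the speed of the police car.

21.3 m/s

f' < f, so the police car is receding.
f' = f · v/(v + v_s) ⇒ v_s = v · |1 − f/f'|.
v_s = 346 × |1 − 724/682.0| = 346 × 0.06158 ≈ 21.3 m/s.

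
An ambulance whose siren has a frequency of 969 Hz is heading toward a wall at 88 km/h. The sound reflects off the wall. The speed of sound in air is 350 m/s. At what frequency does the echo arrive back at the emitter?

1115 Hz

88 km/h = 24.44 m/s.
The wall receives the sound from a moving source: f₁ = f₀ · v/(v − v_e) = 969 × 350/325.56 ≈ 1042 Hz.
On the return leg the ambulance is a moving observer: f₂ = f₁ · (v + v_e)/v = 1042 × 374.44/350 ≈ 1115 Hz.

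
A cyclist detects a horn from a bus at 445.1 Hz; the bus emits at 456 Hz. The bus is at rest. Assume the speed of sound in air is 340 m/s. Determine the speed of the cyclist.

f' < f, so the cyclist is receding.
f' = f · (v − v_o)/v ⇒ v_o = v · |f'/f − 1|.
v_o = 340 × |445.1/456 − 1| = 340 × 0.0239 ≈ 8.1 m/s.

8.1 m/s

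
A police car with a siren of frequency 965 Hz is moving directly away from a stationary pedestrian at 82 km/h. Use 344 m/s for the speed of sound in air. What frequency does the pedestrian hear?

82 km/h = 22.78 m/s.
Moving source, stationary observer: f' = f · v/(v + v_s) since the source is receding.
f' = 965 × 344/(344 + 22.78) = 965 × 344/366.8 ≈ 905 Hz.

905 Hz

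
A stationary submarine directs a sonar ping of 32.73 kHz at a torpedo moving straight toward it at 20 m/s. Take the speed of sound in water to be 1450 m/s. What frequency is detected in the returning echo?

33.6 kHz

At the torpedo (a moving observer), f₁ = f₀ · (v + u)/v = 32.73 × 1470/1450 ≈ 33.2 kHz.
On reflection it acts as a source moving toward the stationary detector: f₂ = f₁ · v/(v − u) = 33.2 × 1450/1430 ≈ 33.6 kHz.
Equivalently f₂ = f₀ · (v + u)/(v − u).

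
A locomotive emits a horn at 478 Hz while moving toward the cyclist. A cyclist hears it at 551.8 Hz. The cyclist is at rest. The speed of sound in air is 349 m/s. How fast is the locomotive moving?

f' = f · v/(v − v_s) ⇒ v_s = v · |1 − f/f'|.
v_s = 349 × |1 − 478/551.8| = 349 × 0.1337 ≈ 47 m/s.

47 m/s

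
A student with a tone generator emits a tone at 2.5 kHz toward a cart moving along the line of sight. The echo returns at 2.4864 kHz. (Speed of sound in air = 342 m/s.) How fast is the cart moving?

Double Doppler shift off a moving reflector: f₂ = f₀ · (v + u)/(v − u) (u > 0 toward emitter).
Rearranging, u = v · (f₂ − f₀)/(f₂ + f₀) = 342 × -0.0136/4.9864 ≈ -0.93 m/s.
So the cart is moving at 0.93 m/s away from the emitter.

0.93 m/s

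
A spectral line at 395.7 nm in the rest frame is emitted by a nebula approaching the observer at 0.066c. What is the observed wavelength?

370.4 nm

Relativistic Doppler for wavelength: λ' = λ₀ · √((1 − β)/(1 + β)).
λ' = 395.7 × √(0.9340/1.0660) = 395.7 × 0.93604 ≈ 370.4 nm.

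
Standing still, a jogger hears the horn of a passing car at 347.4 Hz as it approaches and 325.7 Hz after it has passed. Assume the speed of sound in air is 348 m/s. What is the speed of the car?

11.2 m/s

f₁/f₂ = (v + v_s)/(v − v_s), so v_s = v · (f₁ − f₂)/(f₁ + f₂).
v_s = 348 × (347.4 − 325.7)/(347.4 + 325.7) = 348 × 21.7/673.1 ≈ 11.2 m/s.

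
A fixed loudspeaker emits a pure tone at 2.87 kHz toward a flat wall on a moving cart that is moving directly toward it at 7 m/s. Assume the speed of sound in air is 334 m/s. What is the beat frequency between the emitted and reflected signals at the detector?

At the flat wall on a moving cart (a moving observer), f₁ = f₀ · (v + u)/v = 2.87 × 341/334 ≈ 2.9301 kHz.
The reflection then acts as a moving source: f₂ = f₁ · v/(v − u) ≈ 2.9929 kHz.
Equivalently f₂ = f₀ · (v + u)/(v − u).
Beat frequency (with f₀ = 2870 Hz): |f₂ − f₀| = 2u·f₀/(v − u) = 2 × 7 × 2870/327 ≈ 123 Hz.

123 Hz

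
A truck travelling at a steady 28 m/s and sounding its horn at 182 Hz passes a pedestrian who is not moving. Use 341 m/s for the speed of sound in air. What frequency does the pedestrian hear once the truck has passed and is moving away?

Receding: f₂ = f · v/(v + v_s) = 182 × 341/369 ≈ 168 Hz.

168 Hz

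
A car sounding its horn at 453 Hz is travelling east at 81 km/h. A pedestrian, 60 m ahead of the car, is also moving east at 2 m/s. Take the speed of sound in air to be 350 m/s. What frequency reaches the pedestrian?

81 km/h = 22.5 m/s.
The pedestrian is ahead, so the car is moving toward it while the pedestrian is moving away from the car.
With source approaching and observer receding, f' = f · (v − v_o)/(v − v_s).
f' = 453 × (350 − 2)/(350 − 22.5) = 453 × 348/327.5 ≈ 481 Hz.

481 Hz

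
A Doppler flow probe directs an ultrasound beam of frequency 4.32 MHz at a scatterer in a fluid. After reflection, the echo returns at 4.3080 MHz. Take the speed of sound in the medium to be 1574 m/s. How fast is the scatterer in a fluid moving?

Double Doppler shift off a moving reflector: f₂ = f₀ · (v + u)/(v − u) (u > 0 toward emitter).
Rearranging, u = v · (f₂ − f₀)/(f₂ + f₀) = 1574 × -0.0120/8.6280 ≈ -2.19 m/s.
So the scatterer in a fluid is moving at 2.19 m/s away from the emitter.

2.19 m/s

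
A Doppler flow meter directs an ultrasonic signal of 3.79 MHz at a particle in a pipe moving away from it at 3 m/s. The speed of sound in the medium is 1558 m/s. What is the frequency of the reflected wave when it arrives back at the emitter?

At the particle in a pipe (a moving observer), f₁ = f₀ · (v − u)/v = 3.79 × 1555/1558 ≈ 3.783 MHz.
The reflection then acts as a moving source: f₂ = f₁ · v/(v + u) ≈ 3.775 MHz.
Equivalently f₂ = f₀ · (v − u)/(v + u).

3.775 MHz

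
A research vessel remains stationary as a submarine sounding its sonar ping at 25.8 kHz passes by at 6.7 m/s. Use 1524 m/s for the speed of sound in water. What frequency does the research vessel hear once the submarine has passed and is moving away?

Receding: f₂ = f · v/(v + v_s) = 25.8 × 1524/1530.7 ≈ 25.7 kHz.

25.7 kHz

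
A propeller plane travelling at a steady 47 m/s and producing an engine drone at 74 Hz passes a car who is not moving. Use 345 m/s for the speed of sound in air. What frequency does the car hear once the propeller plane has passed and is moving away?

Receding: f₂ = f · v/(v + v_s) = 74 × 345/392 ≈ 65 Hz.

65 Hz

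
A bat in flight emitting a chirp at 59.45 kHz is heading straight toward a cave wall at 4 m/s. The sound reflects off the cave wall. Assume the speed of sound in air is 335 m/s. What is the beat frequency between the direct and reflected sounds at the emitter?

1437 Hz

The cave wall receives the sound from a moving source: f₁ = f₀ · v/(v − v_e) = 59.45 × 335/331 ≈ 60.168 kHz.
On the return leg the bat in flight is a moving observer: f₂ = f₁ · (v + v_e)/v = 60.168 × 339/335 ≈ 60.887 kHz.
Equivalently f₂ = f₀ · (v + v_e)/(v − v_e).
Beat against the emitted tone (with f₀ = 59450 Hz): |f₂ − f₀| = 2v_e·f₀/(v − v_e) = 2 × 4 × 59450/331 ≈ 1437 Hz.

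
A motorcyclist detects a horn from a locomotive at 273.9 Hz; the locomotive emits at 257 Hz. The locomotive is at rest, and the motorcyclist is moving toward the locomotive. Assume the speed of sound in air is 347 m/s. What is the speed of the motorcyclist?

22.8 m/s

f' = f · (v + v_o)/v ⇒ v_o = v · |f'/f − 1|.
v_o = 347 × |273.9/257 − 1| = 347 × 0.06576 ≈ 22.8 m/s.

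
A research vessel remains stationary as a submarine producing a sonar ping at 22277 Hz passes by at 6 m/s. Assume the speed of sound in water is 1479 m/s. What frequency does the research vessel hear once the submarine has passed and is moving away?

22187 Hz

Receding: f₂ = f · v/(v + v_s) = 22277 × 1479/1485 ≈ 22187 Hz.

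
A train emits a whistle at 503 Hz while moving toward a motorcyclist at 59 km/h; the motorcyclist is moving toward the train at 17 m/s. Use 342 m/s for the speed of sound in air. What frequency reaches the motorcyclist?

555 Hz

59 km/h = 16.39 m/s.
General Doppler shift: f' = f · (v + v_o)/(v − v_s).
f' = 503 × (342 + 17)/(342 − 16.39) = 503 × 359/325.61 ≈ 555 Hz.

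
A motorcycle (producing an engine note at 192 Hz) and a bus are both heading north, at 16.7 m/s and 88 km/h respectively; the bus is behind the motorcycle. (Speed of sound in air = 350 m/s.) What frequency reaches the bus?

88 km/h = 24.44 m/s.
The bus is behind, so the motorcycle is moving away from it while the bus is moving toward the motorcycle.
With source receding and observer approaching, f' = f · (v + v_o)/(v + v_s).
f' = 192 × (350 + 24.44)/(350 + 16.7) = 192 × 374.44/366.7 ≈ 196 Hz.

196 Hz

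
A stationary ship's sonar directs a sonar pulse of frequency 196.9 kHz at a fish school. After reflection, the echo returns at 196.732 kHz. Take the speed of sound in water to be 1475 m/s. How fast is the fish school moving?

Double Doppler shift off a moving reflector: f₂ = f₀ · (v + u)/(v − u) (u > 0 toward emitter).
Rearranging, u = v · (f₂ − f₀)/(f₂ + f₀) = 1475 × -0.168/393.632 ≈ -0.63 m/s.
So the fish school is moving at 0.63 m/s away from the emitter.

0.63 m/s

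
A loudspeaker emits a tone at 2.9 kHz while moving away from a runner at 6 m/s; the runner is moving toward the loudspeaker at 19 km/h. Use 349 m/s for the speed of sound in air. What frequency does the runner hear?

2.89 kHz

19 km/h = 5.278 m/s.
General Doppler shift: f' = f · (v + v_o)/(v + v_s).
f' = 2.9 × (349 + 5.278)/(349 + 6) = 2.9 × 354.28/355 ≈ 2.89 kHz.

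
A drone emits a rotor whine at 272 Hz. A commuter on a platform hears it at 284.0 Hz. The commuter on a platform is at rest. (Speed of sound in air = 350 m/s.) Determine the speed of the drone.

14.8 m/s

f' > f, so the drone is approaching.
f' = f · v/(v − v_s) ⇒ v_s = v · |1 − f/f'|.
v_s = 350 × |1 − 272/284.0| = 350 × 0.04225 ≈ 14.8 m/s.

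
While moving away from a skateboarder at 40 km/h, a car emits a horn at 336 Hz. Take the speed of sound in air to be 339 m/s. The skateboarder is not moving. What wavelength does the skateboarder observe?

40 km/h = 11.11 m/s.
Only the source moves, away from the listener, so f' = f · v/(v + v_s).
f' = 336 × 339/(339 + 11.11) ≈ 325 Hz.
λ' = v/f' = 339/325.337 ≈ 1.04 m.

1.04 m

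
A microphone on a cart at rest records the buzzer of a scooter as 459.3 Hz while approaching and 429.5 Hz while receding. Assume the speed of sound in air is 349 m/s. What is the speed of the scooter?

11.7 m/s

f₁/f₂ = (v + v_s)/(v − v_s), so v_s = v · (f₁ − f₂)/(f₁ + f₂).
v_s = 349 × (459.3 − 429.5)/(459.3 + 429.5) = 349 × 29.8/888.8 ≈ 11.7 m/s.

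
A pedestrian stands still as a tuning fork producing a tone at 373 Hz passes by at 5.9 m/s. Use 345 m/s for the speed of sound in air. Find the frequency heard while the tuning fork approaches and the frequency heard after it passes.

379 Hz approaching; 367 Hz receding

Approaching: f₁ = f · v/(v − v_s) = 373 × 345/339.1 ≈ 379 Hz.
Receding: f₂ = f · v/(v + v_s) = 373 × 345/350.9 ≈ 367 Hz.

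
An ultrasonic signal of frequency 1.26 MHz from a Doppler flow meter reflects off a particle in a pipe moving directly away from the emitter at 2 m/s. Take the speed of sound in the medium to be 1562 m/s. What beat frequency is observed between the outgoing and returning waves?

At the particle in a pipe (a moving observer), f₁ = f₀ · (v − u)/v = 1.26 × 1560/1562 ≈ 1.25839 MHz.
The reflection then acts as a moving source: f₂ = f₁ · v/(v + u) ≈ 1.25678 MHz.
Beat frequency (with f₀ = 1260000 Hz): |f₂ − f₀| = 2u·f₀/(v + u) = 2 × 2 × 1260000/1564 ≈ 3223 Hz.

3223 Hz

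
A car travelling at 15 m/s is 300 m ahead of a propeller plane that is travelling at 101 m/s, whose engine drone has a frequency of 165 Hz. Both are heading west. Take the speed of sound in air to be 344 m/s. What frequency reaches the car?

223 Hz

The car is ahead, so the propeller plane is moving toward it while the car is moving away from the propeller plane.
With source approaching and observer receding, f' = f · (v − v_o)/(v − v_s).
f' = 165 × (344 − 15)/(344 − 101) = 165 × 329/243 ≈ 223 Hz.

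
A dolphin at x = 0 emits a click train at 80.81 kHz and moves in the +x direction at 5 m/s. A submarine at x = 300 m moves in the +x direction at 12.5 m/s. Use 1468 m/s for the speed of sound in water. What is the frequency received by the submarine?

The observer lies on the +x side, so the source is heading toward the observer and the observer is heading away from the source.
General Doppler shift: f' = f · (v − v_o)/(v − v_s).
f' = 80.81 × (1468 − 12.5)/(1468 − 5) = 80.81 × 1455.5/1463 ≈ 80.4 kHz.

80.4 kHz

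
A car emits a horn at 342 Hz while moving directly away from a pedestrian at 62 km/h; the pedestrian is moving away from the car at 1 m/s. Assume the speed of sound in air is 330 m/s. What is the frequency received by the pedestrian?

62 km/h = 17.22 m/s.
General Doppler shift: f' = f · (v − v_o)/(v + v_s).
f' = 342 × (330 − 1)/(330 + 17.22) = 342 × 329/347.22 ≈ 324 Hz.

324 Hz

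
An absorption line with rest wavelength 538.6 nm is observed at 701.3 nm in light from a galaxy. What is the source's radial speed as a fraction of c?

0.258c

λ'/λ₀ = 1.3021 > 1 (redshift), so the source is receding.
λ'/λ₀ = √((1 + β)/(1 − β)) for a receding source ⇒ β = (r² − 1)/(r² + 1) with r = λ'/λ₀.
β = (1.6954 − 1)/(1.6954 + 1) ≈ 0.258.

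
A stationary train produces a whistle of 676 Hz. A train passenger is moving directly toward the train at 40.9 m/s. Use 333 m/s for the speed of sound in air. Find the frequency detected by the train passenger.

Moving observer, stationary source: f' = f · (v + v_o)/v.
f' = 676 × (333 + 40.9)/333 = 676 × 373.9/333 ≈ 759 Hz.

759 Hz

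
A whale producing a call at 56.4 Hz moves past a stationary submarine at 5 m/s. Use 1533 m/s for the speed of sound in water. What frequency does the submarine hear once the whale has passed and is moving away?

56.2 Hz

Receding: f₂ = f · v/(v + v_s) = 56.4 × 1533/1538 ≈ 56.2 Hz.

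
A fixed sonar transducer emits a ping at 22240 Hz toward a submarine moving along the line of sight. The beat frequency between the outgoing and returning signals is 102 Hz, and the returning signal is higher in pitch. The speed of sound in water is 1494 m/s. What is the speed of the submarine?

Double Doppler shift off a moving reflector: f₂ = f₀ · (v + u)/(v − u) (u > 0 toward emitter).
Returning signal is higher, so f₂ = f₀ + Δf = 22240 + 102 = 22342 Hz.
Rearranging, u = v · (f₂ − f₀)/(f₂ + f₀) = 1494 × 102/44582 ≈ 3.4 m/s.
So the submarine is moving at 3.4 m/s toward the emitter.

3.4 m/s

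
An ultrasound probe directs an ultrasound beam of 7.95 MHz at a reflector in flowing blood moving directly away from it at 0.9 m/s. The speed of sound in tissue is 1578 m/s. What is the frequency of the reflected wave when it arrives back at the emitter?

At the reflector in flowing blood (a moving observer), f₁ = f₀ · (v − u)/v = 7.95 × 1577.1/1578 ≈ 7.945 MHz.
On reflection it acts as a source moving away from the stationary detector: f₂ = f₁ · v/(v + u) = 7.945 × 1578/1578.9 ≈ 7.941 MHz.
Equivalently f₂ = f₀ · (v − u)/(v + u).

7.941 MHz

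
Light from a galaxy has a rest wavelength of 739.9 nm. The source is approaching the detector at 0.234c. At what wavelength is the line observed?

Relativistic Doppler for wavelength: λ' = λ₀ · √((1 − β)/(1 + β)).
λ' = 739.9 × √(0.7660/1.2340) = 739.9 × 0.78787 ≈ 582.9 nm.

582.9 nm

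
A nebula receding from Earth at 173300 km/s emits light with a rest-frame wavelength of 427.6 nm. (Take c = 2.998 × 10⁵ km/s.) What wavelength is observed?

826.9 nm

β = v/c = 173300/299800 = 0.5781.
Relativistic Doppler for wavelength: λ' = λ₀ · √((1 + β)/(1 − β)).
λ' = 427.6 × √(1.5781/0.4219) = 427.6 × 1.93389 ≈ 826.9 nm.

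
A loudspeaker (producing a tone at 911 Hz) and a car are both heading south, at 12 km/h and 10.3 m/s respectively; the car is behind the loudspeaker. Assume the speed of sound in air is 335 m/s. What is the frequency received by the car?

930 Hz

12 km/h = 3.333 m/s.
The car is behind, so the loudspeaker is moving away from it while the car is moving toward the loudspeaker.
General Doppler shift: f' = f · (v + v_o)/(v + v_s).
f' = 911 × (335 + 10.3)/(335 + 3.333) = 911 × 345.3/338.33 ≈ 930 Hz.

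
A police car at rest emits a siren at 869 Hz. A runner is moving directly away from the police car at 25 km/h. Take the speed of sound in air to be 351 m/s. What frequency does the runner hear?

852 Hz

25 km/h = 6.944 m/s.
Only the observer moves, away from the source, so f' = f · (v − v_o)/v.
f' = 869 × (351 − 6.944)/351 = 869 × 344.06/351 ≈ 852 Hz.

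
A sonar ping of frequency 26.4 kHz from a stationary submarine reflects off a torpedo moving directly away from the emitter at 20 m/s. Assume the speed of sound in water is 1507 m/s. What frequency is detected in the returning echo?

25.7 kHz

The torpedo first receives the wave as a moving observer: f₁ = f₀ · (v − u)/v = 26.4 × (1507 − 20)/1507 ≈ 26.0 kHz.
On reflection it acts as a source moving away from the stationary detector: f₂ = f₁ · v/(v + u) = 26.0 × 1507/1527 ≈ 25.7 kHz.
Equivalently f₂ = f₀ · (v − u)/(v + u).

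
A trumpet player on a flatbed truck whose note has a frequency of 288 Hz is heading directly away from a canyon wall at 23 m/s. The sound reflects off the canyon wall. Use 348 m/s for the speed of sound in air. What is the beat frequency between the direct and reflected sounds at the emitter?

The canyon wall receives the sound from a moving source: f₁ = f₀ · v/(v + v_e) = 288 × 348/371 ≈ 270.1 Hz.
On the return leg the trumpet player on a flatbed truck is a moving observer: f₂ = f₁ · (v − v_e)/v = 270.1 × 325/348 ≈ 252.3 Hz.
Equivalently f₂ = f₀ · (v − v_e)/(v + v_e).
Beat against the emitted tone: |f₂ − f₀| = 2v_e·f₀/(v + v_e) = 2 × 23 × 288/371 ≈ 35.7 Hz.

35.7 Hz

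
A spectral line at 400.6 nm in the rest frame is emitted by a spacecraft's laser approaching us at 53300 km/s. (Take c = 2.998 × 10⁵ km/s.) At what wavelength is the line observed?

334.7 nm

β = v/c = 53300/299800 = 0.1778.
Relativistic Doppler for wavelength: λ' = λ₀ · √((1 − β)/(1 + β)).
λ' = 400.6 × √(0.8222/1.1778) = 400.6 × 0.83553 ≈ 334.7 nm.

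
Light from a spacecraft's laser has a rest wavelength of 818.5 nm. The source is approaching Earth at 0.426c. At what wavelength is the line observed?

Relativistic Doppler for wavelength: λ' = λ₀ · √((1 − β)/(1 + β)).
λ' = 818.5 × √(0.5740/1.4260) = 818.5 × 0.63445 ≈ 519.3 nm.

519.3 nm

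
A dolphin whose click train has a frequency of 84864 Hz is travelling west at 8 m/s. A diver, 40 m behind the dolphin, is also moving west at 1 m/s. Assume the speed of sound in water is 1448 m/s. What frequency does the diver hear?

84456 Hz

The diver is behind, so the dolphin is moving away from it while the diver is moving toward the dolphin.
Both move, so f' = f · (v + v_o)/(v + v_s).
f' = 84864 × (1448 + 1)/(1448 + 8) = 84864 × 1449/1456 ≈ 84456 Hz.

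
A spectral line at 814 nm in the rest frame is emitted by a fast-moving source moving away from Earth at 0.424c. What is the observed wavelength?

1279.9 nm

Relativistic Doppler for wavelength: λ' = λ₀ · √((1 + β)/(1 − β)).
λ' = 814 × √(1.4240/0.5760) = 814 × 1.57233 ≈ 1279.9 nm.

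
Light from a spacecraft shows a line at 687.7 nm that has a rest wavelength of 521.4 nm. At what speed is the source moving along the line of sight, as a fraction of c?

0.270c

λ'/λ₀ = 1.3189 > 1 (redshift), so the source is receding.
λ'/λ₀ = √((1 + β)/(1 − β)) for a receding source ⇒ β = (r² − 1)/(r² + 1) with r = λ'/λ₀.
β = (1.7396 − 1)/(1.7396 + 1) ≈ 0.270.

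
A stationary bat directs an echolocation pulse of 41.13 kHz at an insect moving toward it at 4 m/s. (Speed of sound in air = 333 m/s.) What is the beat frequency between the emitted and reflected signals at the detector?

1000 Hz

The insect first receives the wave as a moving observer: f₁ = f₀ · (v + u)/v = 41.13 × (333 + 4)/333 ≈ 41.624 kHz.
The reflection then acts as a moving source: f₂ = f₁ · v/(v − u) ≈ 42.130 kHz.
Beat frequency (with f₀ = 41130 Hz): |f₂ − f₀| = 2u·f₀/(v − u) = 2 × 4 × 41130/329 ≈ 1000 Hz.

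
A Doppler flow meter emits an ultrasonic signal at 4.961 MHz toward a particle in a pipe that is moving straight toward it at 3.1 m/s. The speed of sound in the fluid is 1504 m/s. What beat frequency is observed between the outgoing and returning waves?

20493 Hz

At the particle in a pipe (a moving observer), f₁ = f₀ · (v + u)/v = 4.961 × 1507.1/1504 ≈ 4.9712 MHz.
On reflection it acts as a source moving toward the stationary detector: f₂ = f₁ · v/(v − u) = 4.9712 × 1504/1500.9 ≈ 4.9815 MHz.
Beat frequency (with f₀ = 4961000 Hz): |f₂ − f₀| = 2u·f₀/(v − u) = 2 × 3.1 × 4961000/1500.9 ≈ 20493 Hz.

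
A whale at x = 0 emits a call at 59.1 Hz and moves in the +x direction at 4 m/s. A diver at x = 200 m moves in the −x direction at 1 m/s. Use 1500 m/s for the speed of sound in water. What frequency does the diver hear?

The observer lies on the +x side, so the source is heading toward the observer and the observer is heading toward the source.
Both move, so f' = f · (v + v_o)/(v − v_s).
f' = 59.1 × (1500 + 1)/(1500 − 4) = 59.1 × 1501/1496 ≈ 59.3 Hz.

59.3 Hz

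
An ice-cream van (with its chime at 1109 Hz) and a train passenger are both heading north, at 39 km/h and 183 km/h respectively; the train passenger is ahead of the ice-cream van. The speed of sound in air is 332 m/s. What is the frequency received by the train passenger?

39 km/h = 10.83 m/s; 183 km/h = 50.83 m/s.
The train passenger is ahead, so the ice-cream van is moving toward it while the train passenger is moving away from the ice-cream van.
Both move, so f' = f · (v − v_o)/(v − v_s).
f' = 1109 × (332 − 50.83)/(332 − 10.83) = 1109 × 281.17/321.17 ≈ 971 Hz.

971 Hz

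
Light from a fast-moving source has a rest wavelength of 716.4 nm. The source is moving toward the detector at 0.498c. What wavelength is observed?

414.7 nm

Relativistic Doppler for wavelength: λ' = λ₀ · √((1 − β)/(1 + β)).
λ' = 716.4 × √(0.5020/1.4980) = 716.4 × 0.57889 ≈ 414.7 nm.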